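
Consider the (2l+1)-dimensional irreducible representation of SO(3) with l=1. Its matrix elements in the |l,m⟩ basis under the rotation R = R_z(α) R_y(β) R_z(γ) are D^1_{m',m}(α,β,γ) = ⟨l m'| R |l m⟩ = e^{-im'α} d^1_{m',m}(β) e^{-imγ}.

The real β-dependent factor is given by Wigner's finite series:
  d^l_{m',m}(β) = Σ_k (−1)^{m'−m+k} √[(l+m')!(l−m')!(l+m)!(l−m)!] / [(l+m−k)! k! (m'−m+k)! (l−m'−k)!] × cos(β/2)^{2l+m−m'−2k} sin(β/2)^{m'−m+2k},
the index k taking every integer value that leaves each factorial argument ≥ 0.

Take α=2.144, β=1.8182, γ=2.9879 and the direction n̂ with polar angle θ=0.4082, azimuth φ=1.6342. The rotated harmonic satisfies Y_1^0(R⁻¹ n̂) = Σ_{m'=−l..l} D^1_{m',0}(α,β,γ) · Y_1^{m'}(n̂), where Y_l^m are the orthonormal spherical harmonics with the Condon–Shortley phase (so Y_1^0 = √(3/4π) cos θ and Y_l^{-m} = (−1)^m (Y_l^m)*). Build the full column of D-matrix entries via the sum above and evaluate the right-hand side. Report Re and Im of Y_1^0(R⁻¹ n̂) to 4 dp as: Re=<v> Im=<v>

Need the full column D^1_{m',0} for m'=−1..1 at α=2.144, β=1.8182, γ=2.9879.
cos(β/2)=0.614456, sin(β/2)=0.788951
d^1_{-1,0}: single k=1 term ⇒ +0.685576;  D = -0.371806+0.575999i
d^1_{0,0}: k∈[0..1] ⇒ +0.377556 -0.622444 = -0.244888;  D = -0.244888+0.000000i
d^1_{1,0}: single k=0 term ⇒ -0.685576;  D = +0.371806+0.575999i
Y_1^{m'}(θ=0.4082,φ=1.6342) and Σ D·Y over m':
  (-0.3718+0.5760i)·(-0.0087-0.1369i)  (-0.2449+0.0000i)·(+0.4485+0.0000i)  (+0.3718+0.5760i)·(+0.0087-0.1369i)
Y_1^0(R⁻¹ n̂) = +0.054315+0.000000i

Re=0.0543 Im=0.0000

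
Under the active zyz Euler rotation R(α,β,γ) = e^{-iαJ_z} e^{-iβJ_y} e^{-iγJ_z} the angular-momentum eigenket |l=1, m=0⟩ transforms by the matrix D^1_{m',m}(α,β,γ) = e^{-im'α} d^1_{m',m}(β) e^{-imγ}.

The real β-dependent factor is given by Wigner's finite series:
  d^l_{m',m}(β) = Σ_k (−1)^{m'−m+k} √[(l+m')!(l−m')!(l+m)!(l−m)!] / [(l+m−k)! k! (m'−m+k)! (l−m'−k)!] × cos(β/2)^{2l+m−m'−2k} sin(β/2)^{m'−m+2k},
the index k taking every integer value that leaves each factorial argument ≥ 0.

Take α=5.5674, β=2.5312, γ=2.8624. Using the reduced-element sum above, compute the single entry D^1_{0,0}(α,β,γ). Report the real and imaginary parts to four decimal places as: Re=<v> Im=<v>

First d^1_{0,0}(β=2.5312), then the phase factors e^{-i(0)α} and e^{-i(0)γ}:
c=cos(2.5312/2)=0.300480, s=sin(2.5312/2)=0.953788; N=√[1·1·1·1]=1.000000
k∈{0,1} keeps every argument non-negative
  k=0: (−1)^0·1.0000/(1)·0.3005^2·0.9538^0 = +0.090288
  k=1: (−1)^1·1.0000/(1)·0.3005^0·0.9538^2 = -0.909712
d^1_{0,0}(2.5312) = +0.090288 -0.909712 = -0.819423
D = (+1.000000+0.000000i)·(-0.819423)·(+1.000000+0.000000i) = -0.819423+0.000000i

Re=-0.8194 Im=0.0000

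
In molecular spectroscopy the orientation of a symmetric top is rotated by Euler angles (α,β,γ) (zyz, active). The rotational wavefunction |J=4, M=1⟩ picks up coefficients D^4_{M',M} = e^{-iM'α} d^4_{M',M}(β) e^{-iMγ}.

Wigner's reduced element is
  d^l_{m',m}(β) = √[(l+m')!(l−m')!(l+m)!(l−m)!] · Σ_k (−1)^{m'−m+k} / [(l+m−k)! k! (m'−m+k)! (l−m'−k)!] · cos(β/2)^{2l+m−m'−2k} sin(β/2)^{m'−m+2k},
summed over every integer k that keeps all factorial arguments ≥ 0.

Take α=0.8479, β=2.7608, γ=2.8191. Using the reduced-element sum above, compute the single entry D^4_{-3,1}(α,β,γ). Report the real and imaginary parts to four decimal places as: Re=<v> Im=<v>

Split into d^4_{-3,1}(β=2.7608) × two z-phases.
With c≡cos(β/2)=0.189248 and s≡sin(β/2)=0.981929, N=[1·5040·120·6]^{1/2}=1904.940944
The bounds max(0,m−m')=4 and min(l+m,l−m')=5 give 2 terms
  k=4: (−1)^0·1904.9409/(144)·0.1892^4·0.9819^4 = +0.015775
  k=5: (−1)^1·1904.9409/(240)·0.1892^2·0.9819^6 = -0.254809
d^4_{-3,1}(2.7608) = +0.015775 -0.254809 = -0.239034
Phases: e^{-i·(-3)·0.8479}=-0.826524+0.562902i, e^{-i·(1)·2.8191}=-0.948448-0.316932i ⇒ D=-0.230026+0.065001i

Re=-0.2300 Im=0.0650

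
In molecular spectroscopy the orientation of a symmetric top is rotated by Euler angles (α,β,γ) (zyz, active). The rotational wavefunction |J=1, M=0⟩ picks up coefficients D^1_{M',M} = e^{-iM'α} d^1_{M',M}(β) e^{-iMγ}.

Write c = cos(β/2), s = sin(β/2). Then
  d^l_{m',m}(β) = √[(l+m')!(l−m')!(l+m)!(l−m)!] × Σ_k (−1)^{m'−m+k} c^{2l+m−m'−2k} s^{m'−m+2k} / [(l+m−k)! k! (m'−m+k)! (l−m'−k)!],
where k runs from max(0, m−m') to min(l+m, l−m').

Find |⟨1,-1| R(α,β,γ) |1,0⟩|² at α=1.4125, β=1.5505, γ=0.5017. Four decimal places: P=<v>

D^1_{-1,0}(1.4125,1.5505,0.5017) = e^{-i·-1·1.4125}·d^1_{-1,0}(1.5505)·e^{-i·0·0.5017}. Compute d first:
Half-angle: c=0.714246, s=0.699895. N=√(1·2·1·1)=1.414214
k∈{1} keeps every argument non-negative
  k=1: (−1)^0·1.4142/(1)·0.7142^1·0.6999^1 = +0.706961
d^1_{-1,0}(1.5505) = +0.706961
|D^1_{-1,0}|² = |d^1_{-1,0}(β)|² = (+0.706961)² = 0.499794 (the z-rotation phases have unit modulus)

P=0.4998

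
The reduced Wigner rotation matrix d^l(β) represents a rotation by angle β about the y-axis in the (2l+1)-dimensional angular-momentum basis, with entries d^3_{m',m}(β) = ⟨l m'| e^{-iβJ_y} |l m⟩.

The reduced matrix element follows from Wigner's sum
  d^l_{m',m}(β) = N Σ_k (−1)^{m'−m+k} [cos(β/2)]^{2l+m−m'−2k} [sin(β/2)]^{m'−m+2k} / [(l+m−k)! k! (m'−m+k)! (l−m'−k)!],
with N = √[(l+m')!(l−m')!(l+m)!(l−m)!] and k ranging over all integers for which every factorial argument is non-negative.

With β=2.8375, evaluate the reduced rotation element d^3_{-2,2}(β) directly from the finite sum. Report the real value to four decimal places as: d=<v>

d^3_{-2,2}(β=2.8375) via Wigner's sum:
c=cos(2.8375/2)=0.151461, s=sin(2.8375/2)=0.988463; N=√[1·120·120·1]=120.000000
k: max(0,(2)−(-2))=4 … min(3+(2),3−(-2))=5
  k=4: (−1)^0·120.0000/(24)·0.1515^2·0.9885^4 = +0.109500
  k=5: (−1)^1·120.0000/(120)·0.1515^0·0.9885^6 = -0.932745
d^3_{-2,2}(2.8375) = +0.109500 -0.932745 = -0.823245

d=-0.8232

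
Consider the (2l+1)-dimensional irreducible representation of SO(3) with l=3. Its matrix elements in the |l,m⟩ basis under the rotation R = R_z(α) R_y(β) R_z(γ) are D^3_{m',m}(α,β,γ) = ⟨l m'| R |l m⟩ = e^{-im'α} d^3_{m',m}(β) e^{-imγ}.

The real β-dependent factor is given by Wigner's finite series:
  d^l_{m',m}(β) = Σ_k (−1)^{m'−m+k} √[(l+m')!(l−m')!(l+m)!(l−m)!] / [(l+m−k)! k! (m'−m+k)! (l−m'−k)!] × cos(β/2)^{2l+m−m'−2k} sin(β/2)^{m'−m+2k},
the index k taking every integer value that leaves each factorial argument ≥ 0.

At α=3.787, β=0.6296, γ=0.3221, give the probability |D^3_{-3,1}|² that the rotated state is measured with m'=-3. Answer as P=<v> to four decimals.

First d^3_{-3,1}(β=0.6296), then the phase factors e^{-i(-3)α} and e^{-i(1)γ}:
Half-angle: c=0.950858, s=0.309626. N=√(1·720·24·2)=185.903201
k: max(0,(1)−(-3))=4 … min(3+(1),3−(-3))=4
  k=4: (−1)^0·185.9032/(48)·0.9509^2·0.3096^4 = +0.032183
d^3_{-3,1}(0.6296) = +0.032183
|D^3_{-3,1}|² = |d^3_{-3,1}(β)|² = (+0.032183)² = 0.001036 (the z-rotation phases have unit modulus)

P=0.0010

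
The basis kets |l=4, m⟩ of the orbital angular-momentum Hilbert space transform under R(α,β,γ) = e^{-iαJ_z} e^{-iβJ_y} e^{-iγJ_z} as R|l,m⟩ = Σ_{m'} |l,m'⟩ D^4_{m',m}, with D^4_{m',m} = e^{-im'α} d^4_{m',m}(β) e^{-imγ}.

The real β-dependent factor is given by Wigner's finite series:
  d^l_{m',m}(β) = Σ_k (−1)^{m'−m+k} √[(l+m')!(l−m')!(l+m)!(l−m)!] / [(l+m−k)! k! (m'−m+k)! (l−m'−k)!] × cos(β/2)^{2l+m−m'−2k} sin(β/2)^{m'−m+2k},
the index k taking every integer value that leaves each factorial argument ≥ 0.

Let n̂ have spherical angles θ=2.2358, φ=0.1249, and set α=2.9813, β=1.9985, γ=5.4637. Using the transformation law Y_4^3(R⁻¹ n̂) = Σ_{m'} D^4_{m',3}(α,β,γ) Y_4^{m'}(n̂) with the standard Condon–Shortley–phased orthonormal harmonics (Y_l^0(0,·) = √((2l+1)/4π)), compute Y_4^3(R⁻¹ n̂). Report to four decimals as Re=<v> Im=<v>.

Re=-0.0569 Im=0.3923

Need the full column D^4_{m',3} for m'=−4..4 at α=2.9813, β=1.9985, γ=5.4637.
cos(β/2)=0.540933, sin(β/2)=0.841066
d^4_{-4,3}: single k=7 term ⇒ +0.455510;  D = -0.111145+0.441742i
d^4_{-3,3}: k∈[6..7] ⇒ +0.725044 -0.250402 = +0.474642;  D = +0.187795-0.435910i
d^4_{-2,3}: k∈[5..6] ⇒ +0.747766 -0.602582 = +0.145183;  D = -0.077988+0.122458i
d^4_{-1,3}: k∈[4..5] ⇒ +0.566778 -0.822123 = -0.255345;  D = -0.169780+0.190724i
d^4_{0,3}: k∈[3..4] ⇒ +0.326041 -0.788214 = -0.462173;  D = +0.358460-0.291737i
d^4_{1,3}: k∈[2..3] ⇒ +0.140667 -0.566778 = -0.426111;  D = -0.369184+0.212777i
d^4_{2,3}: k∈[1..2] ⇒ +0.042648 -0.309309 = -0.266661;  D = +0.249327-0.094574i
d^4_{3,3}: k∈[0..1] ⇒ +0.007331 -0.124057 = -0.116726;  D = -0.114346+0.023448i
d^4_{4,3}: single k=0 term ⇒ -0.032239;  D = +0.032211-0.001353i
Y_4^{m'}(θ=2.2358,φ=0.1249) and Σ D·Y over m':
  (-0.1111+0.4417i)·(+0.1489-0.0813i)  (+0.1878-0.4359i)·(-0.3502+0.1377i)  (-0.0780+0.1225i)·(+0.3343-0.0853i)  (-0.1698+0.1907i)·(+0.0763-0.0096i)  (+0.3585-0.2917i)·(-0.3542+0.0000i)  (-0.3692+0.2128i)·(-0.0763-0.0096i)  (+0.2493-0.0946i)·(+0.3343+0.0853i)  (-0.1143+0.0234i)·(+0.3502+0.1377i)  (+0.0322-0.0014i)·(+0.1489+0.0813i)
Y_4^3(R⁻¹ n̂) = -0.056867+0.392312i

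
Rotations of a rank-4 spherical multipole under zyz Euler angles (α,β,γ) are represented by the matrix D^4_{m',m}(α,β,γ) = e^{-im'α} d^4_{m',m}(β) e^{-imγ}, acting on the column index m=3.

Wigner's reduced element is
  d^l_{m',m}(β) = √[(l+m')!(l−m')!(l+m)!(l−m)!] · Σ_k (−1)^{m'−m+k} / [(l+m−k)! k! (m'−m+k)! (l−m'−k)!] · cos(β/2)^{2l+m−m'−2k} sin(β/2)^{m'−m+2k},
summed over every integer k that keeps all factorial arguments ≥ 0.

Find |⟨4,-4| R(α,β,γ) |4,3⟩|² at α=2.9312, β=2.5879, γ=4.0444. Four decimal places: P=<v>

P=0.3471

D^4_{-4,3}(2.9312,2.5879,4.0444) = e^{-i·-4·2.9312}·d^4_{-4,3}(2.5879)·e^{-i·3·4.0444}. Compute d first:
c=cos(2.5879/2)=0.273323, s=sin(2.5879/2)=0.961922; N=√[1·40320·5040·1]=14255.272709
k: max(0,(3)−(-4))=7 … min(4+(3),4−(-4))=7
  k=7: (−1)^0·14255.2727/(5040)·0.2733^1·0.9619^7 = +0.589117
d^4_{-4,3}(2.5879) = +0.589117
|D^4_{-4,3}|² = |d^4_{-4,3}(β)|² = (+0.589117)² = 0.347059 (the z-rotation phases have unit modulus)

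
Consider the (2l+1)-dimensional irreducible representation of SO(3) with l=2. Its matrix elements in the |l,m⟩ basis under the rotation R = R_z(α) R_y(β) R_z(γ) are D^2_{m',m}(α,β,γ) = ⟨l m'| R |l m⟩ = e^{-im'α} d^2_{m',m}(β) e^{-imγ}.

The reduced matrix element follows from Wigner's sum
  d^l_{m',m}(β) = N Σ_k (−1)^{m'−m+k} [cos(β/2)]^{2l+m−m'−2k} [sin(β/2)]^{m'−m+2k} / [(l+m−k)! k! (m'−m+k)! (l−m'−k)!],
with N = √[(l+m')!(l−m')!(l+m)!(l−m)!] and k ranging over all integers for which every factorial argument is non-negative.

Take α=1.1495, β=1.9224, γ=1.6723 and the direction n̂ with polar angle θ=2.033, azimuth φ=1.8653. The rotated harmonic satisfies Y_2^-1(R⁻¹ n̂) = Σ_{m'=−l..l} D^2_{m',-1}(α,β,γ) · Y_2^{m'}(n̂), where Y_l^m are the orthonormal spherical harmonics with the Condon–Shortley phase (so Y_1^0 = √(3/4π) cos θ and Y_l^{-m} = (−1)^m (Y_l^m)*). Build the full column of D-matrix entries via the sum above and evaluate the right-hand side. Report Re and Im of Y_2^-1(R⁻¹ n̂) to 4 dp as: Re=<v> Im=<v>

Re=0.3441 Im=0.1488

Need the full column D^2_{m',-1} for m'=−2..2 at α=1.1495, β=1.9224, γ=1.6723.
cos(β/2)=0.572537, sin(β/2)=0.819879
d^2_{-2,-1}: single k=1 term ⇒ +0.307744;  D = -0.207755-0.227033i
d^2_{-1,-1}: k∈[0..1] ⇒ +0.107452 -0.661040 = -0.553588;  D = +0.525521-0.174031i
d^2_{0,-1}: k∈[0..1] ⇒ -0.376908 +0.772909 = +0.396001;  D = -0.040127+0.393963i
d^2_{1,-1}: k∈[0..1] ⇒ +0.661040 -0.451855 = +0.209184;  D = +0.181242+0.104447i
d^2_{2,-1}: single k=0 term ⇒ -0.631078;  D = -0.511152+0.370111i
Y_2^{m'}(θ=2.033,φ=1.8653) and Σ D·Y over m':
  (-0.2078-0.2270i)·(-0.2573+0.1719i)  (+0.5255-0.1740i)·(+0.0895+0.2951i)  (-0.0401+0.3940i)·(-0.1272+0.0000i)  (+0.1812+0.1044i)·(-0.0895+0.2951i)  (-0.5112+0.3701i)·(-0.2573-0.1719i)
Y_2^-1(R⁻¹ n̂) = +0.344101+0.148834i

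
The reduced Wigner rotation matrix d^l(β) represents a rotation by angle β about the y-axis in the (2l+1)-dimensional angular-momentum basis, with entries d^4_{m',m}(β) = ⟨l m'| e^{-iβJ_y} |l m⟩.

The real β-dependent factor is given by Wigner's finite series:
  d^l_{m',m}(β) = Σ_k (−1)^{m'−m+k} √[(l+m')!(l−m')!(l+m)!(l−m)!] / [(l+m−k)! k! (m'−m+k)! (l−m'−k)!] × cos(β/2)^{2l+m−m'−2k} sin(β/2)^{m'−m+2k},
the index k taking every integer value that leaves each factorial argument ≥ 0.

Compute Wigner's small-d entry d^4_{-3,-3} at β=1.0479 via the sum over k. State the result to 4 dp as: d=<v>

d=-0.4224

d^4_{-3,-3}(β=1.0479) via Wigner's sum:
With c≡cos(β/2)=0.865850 and s≡sin(β/2)=0.500304, N=[1·5040·1·5040]^{1/2}=5040.000000
k: max(0,(-3)−(-3))=0 … min(4+(-3),4−(-3))=1
  k=0: (−1)^0·5040.0000/(5040)·0.8658^8·0.5003^0 = +0.315893
  k=1: (−1)^1·5040.0000/(720)·0.8658^6·0.5003^2 = -0.738281
d^4_{-3,-3}(1.0479) = +0.315893 -0.738281 = -0.422387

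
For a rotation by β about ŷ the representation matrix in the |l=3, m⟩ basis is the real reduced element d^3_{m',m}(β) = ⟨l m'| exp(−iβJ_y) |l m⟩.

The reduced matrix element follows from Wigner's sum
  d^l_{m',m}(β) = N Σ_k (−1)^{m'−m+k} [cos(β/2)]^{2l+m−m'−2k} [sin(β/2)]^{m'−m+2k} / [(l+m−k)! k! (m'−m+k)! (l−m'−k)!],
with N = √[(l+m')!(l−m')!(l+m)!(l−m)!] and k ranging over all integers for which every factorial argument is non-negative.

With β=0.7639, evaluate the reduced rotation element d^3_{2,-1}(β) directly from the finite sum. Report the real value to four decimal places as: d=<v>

d=-0.2406

d^3_{2,-1}(β=0.7639) via Wigner's sum:
With c≡cos(β/2)=0.927940 and s≡sin(β/2)=0.372731, N=[120·1·2·24]^{1/2}=75.894664
k∈{0,1} keeps every argument non-negative
  k=0: (−1)^3·75.8947/(12)·0.9279^3·0.3727^3 = -0.261682
  k=1: (−1)^4·75.8947/(24)·0.9279^1·0.3727^5 = +0.021110
d^3_{2,-1}(0.7639) = -0.261682 +0.021110 = -0.240572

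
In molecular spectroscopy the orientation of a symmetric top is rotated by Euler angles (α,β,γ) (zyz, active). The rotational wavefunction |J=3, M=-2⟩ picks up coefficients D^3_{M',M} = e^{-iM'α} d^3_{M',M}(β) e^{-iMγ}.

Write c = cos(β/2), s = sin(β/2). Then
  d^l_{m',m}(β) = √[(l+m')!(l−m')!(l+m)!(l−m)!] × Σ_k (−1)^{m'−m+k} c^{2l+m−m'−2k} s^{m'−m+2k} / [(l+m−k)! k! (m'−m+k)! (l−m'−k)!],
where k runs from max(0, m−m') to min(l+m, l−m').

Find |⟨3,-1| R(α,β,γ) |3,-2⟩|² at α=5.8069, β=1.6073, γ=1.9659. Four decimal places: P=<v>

P=0.1783

D^3_{-1,-2}(5.8069,1.6073,1.9659) = e^{-i·-1·5.8069}·d^3_{-1,-2}(1.6073)·e^{-i·-2·1.9659}. Compute d first:
c=cos(1.6073/2)=0.694084, s=sin(1.6073/2)=0.719894; N=√[2·24·1·120]=75.894664
Admissible k: 0..1 (factorial args all ≥0)
  k=0: (−1)^1·75.8947/(24)·0.6941^5·0.7199^1 = -0.366714
  k=1: (−1)^2·75.8947/(12)·0.6941^3·0.7199^3 = +0.788990
d^3_{-1,-2}(1.6073) = -0.366714 +0.788990 = +0.422276
|D^3_{-1,-2}|² = |d^3_{-1,-2}(β)|² = (+0.422276)² = 0.178317 (the z-rotation phases have unit modulus)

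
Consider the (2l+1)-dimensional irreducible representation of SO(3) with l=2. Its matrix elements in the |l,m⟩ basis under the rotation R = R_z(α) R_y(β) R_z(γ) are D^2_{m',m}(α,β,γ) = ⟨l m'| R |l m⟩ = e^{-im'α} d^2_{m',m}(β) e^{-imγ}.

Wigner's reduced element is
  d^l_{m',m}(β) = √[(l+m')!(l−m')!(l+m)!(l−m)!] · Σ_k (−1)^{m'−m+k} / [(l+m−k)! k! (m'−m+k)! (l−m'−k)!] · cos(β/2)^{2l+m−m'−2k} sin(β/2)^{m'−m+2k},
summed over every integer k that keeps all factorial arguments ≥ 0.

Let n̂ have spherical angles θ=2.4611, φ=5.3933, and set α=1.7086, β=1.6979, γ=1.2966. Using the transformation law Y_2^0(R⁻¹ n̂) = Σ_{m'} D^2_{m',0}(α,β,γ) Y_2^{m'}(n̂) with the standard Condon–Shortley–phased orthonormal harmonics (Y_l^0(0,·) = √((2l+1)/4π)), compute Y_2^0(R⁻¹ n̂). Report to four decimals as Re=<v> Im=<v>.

Need the full column D^2_{m',0} for m'=−2..2 at α=1.7086, β=1.6979, γ=1.2966.
cos(β/2)=0.660772, sin(β/2)=0.750587
d^2_{-2,0}: single k=2 term ⇒ +0.602533;  D = -0.579793-0.163968i
d^2_{-1,0}: k∈[1..2] ⇒ +0.530433 -0.684432 = -0.153998;  D = +0.021154-0.152538i
d^2_{0,0}: k∈[0..2] ⇒ +0.190636 -0.983931 +0.317398 = -0.475897;  D = -0.475897+0.000000i
d^2_{1,0}: k∈[0..1] ⇒ -0.530433 +0.684432 = +0.153998;  D = -0.021154-0.152538i
d^2_{2,0}: single k=0 term ⇒ +0.602533;  D = -0.579793+0.163968i
Y_2^{m'}(θ=2.4611,φ=5.3933) and Σ D·Y over m':
  (-0.5798-0.1640i)·(-0.0317+0.1496i)  (+0.0212-0.1525i)·(-0.2378-0.2936i)  (-0.4759+0.0000i)·(+0.2562+0.0000i)  (-0.0212-0.1525i)·(+0.2378-0.2936i)  (-0.5798+0.1640i)·(-0.0317-0.1496i)
Y_2^0(R⁻¹ n̂) = -0.135718+0.000000i

Re=-0.1357 Im=0.0000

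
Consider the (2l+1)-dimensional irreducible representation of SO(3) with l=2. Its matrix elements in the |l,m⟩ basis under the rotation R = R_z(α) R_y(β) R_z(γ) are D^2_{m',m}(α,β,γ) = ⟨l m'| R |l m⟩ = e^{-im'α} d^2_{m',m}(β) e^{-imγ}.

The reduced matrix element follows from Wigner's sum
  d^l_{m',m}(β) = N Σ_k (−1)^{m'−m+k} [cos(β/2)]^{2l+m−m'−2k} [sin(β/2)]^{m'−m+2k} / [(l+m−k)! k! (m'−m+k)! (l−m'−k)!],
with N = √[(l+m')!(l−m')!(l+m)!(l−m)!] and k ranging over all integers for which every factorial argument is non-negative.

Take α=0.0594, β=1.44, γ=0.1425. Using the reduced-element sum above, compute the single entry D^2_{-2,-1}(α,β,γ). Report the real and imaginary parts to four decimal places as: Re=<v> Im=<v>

Split into d^2_{-2,-1}(β=1.44) × two z-phases.
With c≡cos(β/2)=0.751806 and s≡sin(β/2)=0.659385, N=[1·24·1·6]^{1/2}=12.000000
Admissible k: 1..1 (factorial args all ≥0)
  k=1: (−1)^0·12.0000/(6)·0.7518^3·0.6594^1 = +0.560384
d^2_{-2,-1}(1.44) = +0.560384
D = (+0.992952+0.118521i)·(+0.560384)·(+0.989864+0.142018i) = +0.541362+0.144768i

Re=0.5414 Im=0.1448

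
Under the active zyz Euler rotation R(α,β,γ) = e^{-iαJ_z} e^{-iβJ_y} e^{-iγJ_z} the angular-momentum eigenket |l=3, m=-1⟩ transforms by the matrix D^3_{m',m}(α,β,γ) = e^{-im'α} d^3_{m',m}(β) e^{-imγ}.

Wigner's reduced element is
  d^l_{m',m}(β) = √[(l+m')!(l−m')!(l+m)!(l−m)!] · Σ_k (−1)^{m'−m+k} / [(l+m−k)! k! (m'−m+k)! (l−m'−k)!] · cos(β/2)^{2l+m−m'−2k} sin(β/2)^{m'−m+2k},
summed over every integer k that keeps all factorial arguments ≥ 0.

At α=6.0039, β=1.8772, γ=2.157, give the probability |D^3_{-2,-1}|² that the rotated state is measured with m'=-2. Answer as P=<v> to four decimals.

D^3_{-2,-1}(6.0039,1.8772,2.157) = e^{-i·-2·6.0039}·d^3_{-2,-1}(1.8772)·e^{-i·-1·2.157}. Compute d first:
With c≡cos(β/2)=0.590918 and s≡sin(β/2)=0.806732, N=[1·120·2·24]^{1/2}=75.894664
k: max(0,(-1)−(-2))=1 … min(3+(-1),3−(-2))=2
  k=1: (−1)^0·75.8947/(24)·0.5909^5·0.8067^1 = +0.183808
  k=2: (−1)^1·75.8947/(12)·0.5909^3·0.8067^3 = -0.685171
d^3_{-2,-1}(1.8772) = +0.183808 -0.685171 = -0.501363
|D^3_{-2,-1}|² = |d^3_{-2,-1}(β)|² = (-0.501363)² = 0.251364 (the z-rotation phases have unit modulus)

P=0.2514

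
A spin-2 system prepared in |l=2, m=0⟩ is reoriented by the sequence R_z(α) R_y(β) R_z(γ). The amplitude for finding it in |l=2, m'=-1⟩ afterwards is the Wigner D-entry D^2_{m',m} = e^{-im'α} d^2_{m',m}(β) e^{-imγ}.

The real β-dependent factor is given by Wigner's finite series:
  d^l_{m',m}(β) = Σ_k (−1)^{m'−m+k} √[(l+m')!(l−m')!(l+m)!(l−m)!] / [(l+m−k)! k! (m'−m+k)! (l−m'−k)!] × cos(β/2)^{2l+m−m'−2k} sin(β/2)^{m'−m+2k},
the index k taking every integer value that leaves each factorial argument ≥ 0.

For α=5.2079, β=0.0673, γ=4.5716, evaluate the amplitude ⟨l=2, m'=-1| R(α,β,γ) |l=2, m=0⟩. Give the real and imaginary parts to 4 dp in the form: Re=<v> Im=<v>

First d^2_{-1,0}(β=0.0673), then the phase factors e^{-i(-1)α} and e^{-i(0)γ}:
With c≡cos(β/2)=0.999434 and s≡sin(β/2)=0.033644, N=[1·6·2·2]^{1/2}=4.898979
k∈{1,2} keeps every argument non-negative
  k=1: (−1)^0·4.8990/(2)·0.9994^3·0.0336^1 = +0.082270
  k=2: (−1)^1·4.8990/(2)·0.9994^1·0.0336^3 = -0.000093
d^2_{-1,0}(0.0673) = +0.082270 -0.000093 = +0.082177
Phases: e^{-i·(-1)·5.2079}=+0.475481-0.879726i, e^{-i·(0)·4.5716}=+1.000000+0.000000i ⇒ D=+0.039073-0.072293i

Re=0.0391 Im=-0.0723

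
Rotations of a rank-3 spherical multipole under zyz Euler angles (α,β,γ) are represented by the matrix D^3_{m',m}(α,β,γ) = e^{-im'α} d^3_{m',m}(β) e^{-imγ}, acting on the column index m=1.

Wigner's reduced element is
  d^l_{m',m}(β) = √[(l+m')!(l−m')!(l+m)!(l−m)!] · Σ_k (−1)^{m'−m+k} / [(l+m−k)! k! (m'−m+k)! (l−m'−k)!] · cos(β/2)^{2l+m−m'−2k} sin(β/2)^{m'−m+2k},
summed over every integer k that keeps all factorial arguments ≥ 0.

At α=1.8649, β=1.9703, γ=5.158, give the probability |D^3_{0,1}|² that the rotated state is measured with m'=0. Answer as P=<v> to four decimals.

P=0.0094

Split into d^3_{0,1}(β=1.9703) × two z-phases.
c=cos(1.9703/2)=0.552738, s=sin(1.9703/2)=0.833355; N=√[6·6·24·2]=41.569219
k: max(0,(1)−(0))=1 … min(3+(1),3−(0))=3
  k=1: (−1)^0·41.5692/(12)·0.5527^5·0.8334^1 = +0.148942
  k=2: (−1)^1·41.5692/(4)·0.5527^3·0.8334^3 = -1.015688
  k=3: (−1)^2·41.5692/(12)·0.5527^1·0.8334^5 = +0.769592
d^3_{0,1}(1.9703) = +0.148942 -1.015688 +0.769592 = -0.097154
|D^3_{0,1}|² = |d^3_{0,1}(β)|² = (-0.097154)² = 0.009439 (the z-rotation phases have unit modulus)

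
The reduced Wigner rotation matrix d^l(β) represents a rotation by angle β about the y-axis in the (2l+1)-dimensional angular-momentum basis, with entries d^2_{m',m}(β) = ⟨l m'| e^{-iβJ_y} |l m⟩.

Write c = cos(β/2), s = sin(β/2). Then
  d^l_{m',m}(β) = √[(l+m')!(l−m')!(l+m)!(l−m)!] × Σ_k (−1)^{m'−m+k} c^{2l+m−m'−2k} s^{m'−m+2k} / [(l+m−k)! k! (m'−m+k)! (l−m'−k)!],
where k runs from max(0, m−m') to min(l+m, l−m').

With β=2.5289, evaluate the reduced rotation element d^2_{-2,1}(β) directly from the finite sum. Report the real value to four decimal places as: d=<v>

d=0.5228

d^2_{-2,1}(β=2.5289) via Wigner's sum:
Half-angle: c=0.301577, s=0.953442. N=√(1·24·6·1)=12.000000
k: max(0,(1)−(-2))=3 … min(2+(1),2−(-2))=3
  k=3: (−1)^0·12.0000/(6)·0.3016^1·0.9534^3 = +0.522770
d^2_{-2,1}(2.5289) = +0.522770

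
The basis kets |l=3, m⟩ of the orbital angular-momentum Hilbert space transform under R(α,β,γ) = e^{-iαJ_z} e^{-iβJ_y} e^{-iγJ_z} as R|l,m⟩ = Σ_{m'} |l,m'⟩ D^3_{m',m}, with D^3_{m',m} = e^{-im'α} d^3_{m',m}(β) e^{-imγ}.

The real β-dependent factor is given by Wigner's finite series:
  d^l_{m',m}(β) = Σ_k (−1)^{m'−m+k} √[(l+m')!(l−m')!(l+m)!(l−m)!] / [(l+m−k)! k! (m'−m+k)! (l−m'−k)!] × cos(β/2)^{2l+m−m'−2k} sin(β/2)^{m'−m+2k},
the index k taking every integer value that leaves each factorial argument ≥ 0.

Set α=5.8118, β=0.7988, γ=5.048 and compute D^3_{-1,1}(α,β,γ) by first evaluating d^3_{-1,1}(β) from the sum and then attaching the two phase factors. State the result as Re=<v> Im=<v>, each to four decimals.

Re=0.3624 Im=0.3471

D^3_{-1,1}(5.8118,0.7988,5.048) = e^{-i·-1·5.8118}·d^3_{-1,1}(0.7988)·e^{-i·1·5.048}. Compute d first:
c=cos(0.7988/2)=0.921294, s=sin(0.7988/2)=0.388866; N=√[2·24·24·2]=48.000000
k: max(0,(1)−(-1))=2 … min(3+(1),3−(-1))=4
  k=2: (−1)^0·48.0000/(8)·0.9213^4·0.3889^2 = +0.653648
  k=3: (−1)^1·48.0000/(6)·0.9213^2·0.3889^4 = -0.155269
  k=4: (−1)^2·48.0000/(48)·0.9213^0·0.3889^6 = +0.003458
d^3_{-1,1}(0.7988) = +0.653648 -0.155269 +0.003458 = +0.501837
D = (+0.890940-0.454121i)·(+0.501837)·(+0.329346+0.944209i) = +0.362433+0.347106i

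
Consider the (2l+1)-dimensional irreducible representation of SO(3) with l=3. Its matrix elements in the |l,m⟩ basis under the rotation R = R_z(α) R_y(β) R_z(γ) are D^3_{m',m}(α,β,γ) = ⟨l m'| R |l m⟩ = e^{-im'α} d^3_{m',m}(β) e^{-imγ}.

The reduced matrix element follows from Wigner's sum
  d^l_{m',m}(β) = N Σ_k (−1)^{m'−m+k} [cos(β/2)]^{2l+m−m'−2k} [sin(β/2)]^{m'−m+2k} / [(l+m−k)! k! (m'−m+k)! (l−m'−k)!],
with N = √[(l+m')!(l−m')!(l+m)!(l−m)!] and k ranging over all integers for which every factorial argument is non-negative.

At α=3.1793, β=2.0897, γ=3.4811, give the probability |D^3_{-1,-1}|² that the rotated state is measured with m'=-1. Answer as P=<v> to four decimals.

Split into d^3_{-1,-1}(β=2.0897) × two z-phases.
c=cos(2.0897/2)=0.502032, s=sin(2.0897/2)=0.864849; N=√[2·24·2·24]=48.000000
k: max(0,(-1)−(-1))=0 … min(3+(-1),3−(-1))=2
  k=0: (−1)^0·48.0000/(48)·0.5020^6·0.8648^0 = +0.016010
  k=1: (−1)^1·48.0000/(6)·0.5020^4·0.8648^2 = -0.380098
  k=2: (−1)^2·48.0000/(8)·0.5020^2·0.8648^4 = +0.846009
d^3_{-1,-1}(2.0897) = +0.016010 -0.380098 +0.846009 = +0.481921
|D^3_{-1,-1}|² = |d^3_{-1,-1}(β)|² = (+0.481921)² = 0.232248 (the z-rotation phases have unit modulus)

P=0.2322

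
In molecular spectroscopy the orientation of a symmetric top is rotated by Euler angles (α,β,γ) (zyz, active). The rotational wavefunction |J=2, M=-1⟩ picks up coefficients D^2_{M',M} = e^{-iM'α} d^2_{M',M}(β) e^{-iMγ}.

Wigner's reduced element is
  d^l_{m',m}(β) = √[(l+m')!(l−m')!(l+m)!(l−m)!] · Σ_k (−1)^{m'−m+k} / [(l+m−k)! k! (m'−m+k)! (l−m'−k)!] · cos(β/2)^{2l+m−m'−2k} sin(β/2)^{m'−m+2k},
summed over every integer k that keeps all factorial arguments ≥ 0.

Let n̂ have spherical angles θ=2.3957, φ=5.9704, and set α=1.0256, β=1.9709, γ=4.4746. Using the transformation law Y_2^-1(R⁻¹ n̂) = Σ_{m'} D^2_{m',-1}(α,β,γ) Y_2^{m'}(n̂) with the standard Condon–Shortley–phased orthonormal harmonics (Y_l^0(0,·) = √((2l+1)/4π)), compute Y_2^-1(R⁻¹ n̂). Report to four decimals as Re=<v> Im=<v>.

Re=0.1651 Im=-0.2504

Need the full column D^2_{m',-1} for m'=−2..2 at α=1.0256, β=1.9709, γ=4.4746.
cos(β/2)=0.552488, sin(β/2)=0.833521
d^2_{-2,-1}: single k=1 term ⇒ +0.281135;  D = +0.272902+0.067540i
d^2_{-1,-1}: k∈[0..1] ⇒ +0.093173 -0.636209 = -0.543036;  D = -0.384910+0.383057i
d^2_{0,-1}: k∈[0..1] ⇒ -0.344319 +0.783696 = +0.439378;  D = -0.103497-0.427014i
d^2_{1,-1}: k∈[0..1] ⇒ +0.636209 -0.482687 = +0.153522;  D = -0.146325-0.046454i
d^2_{2,-1}: single k=0 term ⇒ -0.639885;  D = +0.481831-0.421061i
Y_2^{m'}(θ=2.3957,φ=5.9704) and Σ D·Y over m':
  (+0.2729+0.0675i)·(+0.1442+0.1042i)  (-0.3849+0.3831i)·(-0.3664-0.1185i)  (-0.1035-0.4270i)·(+0.1950+0.0000i)  (-0.1463-0.0465i)·(+0.3664-0.1185i)  (+0.4818-0.4211i)·(+0.1442-0.1042i)
Y_2^-1(R⁻¹ n̂) = +0.165053-0.250447i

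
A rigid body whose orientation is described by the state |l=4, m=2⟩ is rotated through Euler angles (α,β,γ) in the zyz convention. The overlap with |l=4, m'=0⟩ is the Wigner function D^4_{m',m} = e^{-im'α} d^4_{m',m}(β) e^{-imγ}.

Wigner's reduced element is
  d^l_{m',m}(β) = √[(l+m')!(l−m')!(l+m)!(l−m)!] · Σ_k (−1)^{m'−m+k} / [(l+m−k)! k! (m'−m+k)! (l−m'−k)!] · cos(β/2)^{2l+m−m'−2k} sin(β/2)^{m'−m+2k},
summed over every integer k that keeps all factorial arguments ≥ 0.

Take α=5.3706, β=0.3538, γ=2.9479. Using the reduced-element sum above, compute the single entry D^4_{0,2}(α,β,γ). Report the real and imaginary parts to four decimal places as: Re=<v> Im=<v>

D^4_{0,2}(5.3706,0.3538,2.9479) = e^{-i·0·5.3706}·d^4_{0,2}(0.3538)·e^{-i·2·2.9479}. Compute d first:
With c≡cos(β/2)=0.984394 and s≡sin(β/2)=0.175979, N=[24·24·720·2]^{1/2}=910.735966
k: max(0,(2)−(0))=2 … min(4+(2),4−(0))=4
  k=2: (−1)^0·910.7360/(96)·0.9844^6·0.1760^2 = +0.267335
  k=3: (−1)^1·910.7360/(36)·0.9844^4·0.1760^4 = -0.022783
  k=4: (−1)^2·910.7360/(96)·0.9844^2·0.1760^6 = +0.000273
d^4_{0,2}(0.3538) = +0.267335 -0.022783 +0.000273 = +0.244825
Attach z-rotation phases: D = e^{-i(0)(5.3706)}·(+0.244825)·e^{-i(2)(2.9479)} = +0.226684+0.092487i

Re=0.2267 Im=0.0925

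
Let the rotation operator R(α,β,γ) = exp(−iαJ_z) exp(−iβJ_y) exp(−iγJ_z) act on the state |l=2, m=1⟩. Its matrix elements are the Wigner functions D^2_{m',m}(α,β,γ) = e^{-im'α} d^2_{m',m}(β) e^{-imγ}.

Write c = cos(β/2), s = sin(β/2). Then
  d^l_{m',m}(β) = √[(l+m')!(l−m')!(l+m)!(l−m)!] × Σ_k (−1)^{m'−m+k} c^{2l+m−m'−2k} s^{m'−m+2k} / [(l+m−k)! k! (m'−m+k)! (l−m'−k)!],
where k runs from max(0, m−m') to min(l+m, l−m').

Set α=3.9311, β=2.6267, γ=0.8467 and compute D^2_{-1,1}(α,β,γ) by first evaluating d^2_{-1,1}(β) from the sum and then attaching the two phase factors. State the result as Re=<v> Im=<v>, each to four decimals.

Re=0.6915 Im=-0.0396

Split into d^2_{-1,1}(β=2.6267) × two z-phases.
Half-angle: c=0.254612, s=0.967043. N=√(1·6·6·1)=6.000000
The bounds max(0,m−m')=2 and min(l+m,l−m')=3 give 2 terms
  k=2: (−1)^0·6.0000/(2)·0.2546^2·0.9670^2 = +0.181874
  k=3: (−1)^1·6.0000/(6)·0.2546^0·0.9670^4 = -0.874548
d^2_{-1,1}(2.6267) = +0.181874 -0.874548 = -0.692674
D = (-0.704195-0.710006i)·(-0.692674)·(+0.662459-0.749098i) = +0.691542-0.039594i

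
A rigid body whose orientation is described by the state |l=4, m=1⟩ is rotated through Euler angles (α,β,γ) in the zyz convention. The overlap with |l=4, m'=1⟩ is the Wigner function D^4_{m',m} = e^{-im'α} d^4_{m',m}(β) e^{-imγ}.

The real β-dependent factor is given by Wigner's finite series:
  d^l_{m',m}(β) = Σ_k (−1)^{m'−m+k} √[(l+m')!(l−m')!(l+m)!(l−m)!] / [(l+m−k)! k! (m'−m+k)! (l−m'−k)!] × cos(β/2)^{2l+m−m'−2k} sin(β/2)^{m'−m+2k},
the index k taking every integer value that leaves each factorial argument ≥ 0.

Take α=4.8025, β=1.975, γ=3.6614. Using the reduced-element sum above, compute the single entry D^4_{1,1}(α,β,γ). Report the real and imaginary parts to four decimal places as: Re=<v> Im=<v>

Re=-0.0177 Im=-0.0254

D^4_{1,1}(4.8025,1.975,3.6614) = e^{-i·1·4.8025}·d^4_{1,1}(1.975)·e^{-i·1·3.6614}. Compute d first:
With c≡cos(β/2)=0.550778 and s≡sin(β/2)=0.834652, N=[120·6·120·6]^{1/2}=720.000000
k∈{0,1,2,3} keeps every argument non-negative
  k=0: (−1)^0·720.0000/(720)·0.5508^8·0.8347^0 = +0.008469
  k=1: (−1)^1·720.0000/(48)·0.5508^6·0.8347^2 = -0.291717
  k=2: (−1)^2·720.0000/(24)·0.5508^4·0.8347^4 = +1.339829
  k=3: (−1)^3·720.0000/(72)·0.5508^2·0.8347^6 = -1.025617
d^4_{1,1}(1.975) = +0.008469 -0.291717 +1.339829 -1.025617 = +0.030963
Attach z-rotation phases: D = e^{-i(1)(4.8025)}·(+0.030963)·e^{-i(1)(3.6614)} = -0.017736-0.025381i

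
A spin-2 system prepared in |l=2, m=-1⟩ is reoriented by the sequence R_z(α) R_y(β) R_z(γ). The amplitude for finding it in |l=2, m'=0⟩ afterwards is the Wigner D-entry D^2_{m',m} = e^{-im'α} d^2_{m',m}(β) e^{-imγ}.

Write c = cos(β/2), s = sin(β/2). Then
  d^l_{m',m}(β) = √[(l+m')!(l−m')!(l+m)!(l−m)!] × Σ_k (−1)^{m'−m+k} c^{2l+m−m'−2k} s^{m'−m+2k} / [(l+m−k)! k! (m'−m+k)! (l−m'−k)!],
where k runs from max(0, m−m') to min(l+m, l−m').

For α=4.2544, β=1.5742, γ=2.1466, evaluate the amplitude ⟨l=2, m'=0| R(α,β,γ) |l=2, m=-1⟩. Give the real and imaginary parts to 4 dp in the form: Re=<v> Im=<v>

First d^2_{0,-1}(β=1.5742), then the phase factors e^{-i(0)α} and e^{-i(-1)γ}:
With c≡cos(β/2)=0.705902 and s≡sin(β/2)=0.708309, N=[2·2·1·6]^{1/2}=4.898979
k∈{0,1} keeps every argument non-negative
  k=0: (−1)^1·4.8990/(2)·0.7059^3·0.7083^1 = -0.610285
  k=1: (−1)^2·4.8990/(2)·0.7059^1·0.7083^3 = +0.614453
d^2_{0,-1}(1.5742) = -0.610285 +0.614453 = +0.004169
D = (+1.000000+0.000000i)·(+0.004169)·(-0.544509+0.838755i) = -0.002270+0.003496i

Re=-0.0023 Im=0.0035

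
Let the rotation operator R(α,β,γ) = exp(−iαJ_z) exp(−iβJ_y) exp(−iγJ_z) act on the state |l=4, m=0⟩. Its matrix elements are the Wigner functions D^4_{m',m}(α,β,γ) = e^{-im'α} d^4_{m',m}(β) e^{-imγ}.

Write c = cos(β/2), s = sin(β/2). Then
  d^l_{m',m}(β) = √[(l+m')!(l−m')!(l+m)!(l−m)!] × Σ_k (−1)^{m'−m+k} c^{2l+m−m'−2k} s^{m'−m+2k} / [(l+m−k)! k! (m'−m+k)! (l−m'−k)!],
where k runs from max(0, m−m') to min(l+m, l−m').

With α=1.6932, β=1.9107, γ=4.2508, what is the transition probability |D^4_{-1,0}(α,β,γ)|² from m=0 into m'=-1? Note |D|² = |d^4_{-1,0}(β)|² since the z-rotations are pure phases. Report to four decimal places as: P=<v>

P=0.1524

D^4_{-1,0}(1.6932,1.9107,4.2508) = e^{-i·-1·1.6932}·d^4_{-1,0}(1.9107)·e^{-i·0·4.2508}. Compute d first:
With c≡cos(β/2)=0.577323 and s≡sin(β/2)=0.816516, N=[6·120·24·24]^{1/2}=643.987578
Admissible k: 1..4 (factorial args all ≥0)
  k=1: (−1)^0·643.9876/(144)·0.5773^7·0.8165^1 = +0.078057
  k=2: (−1)^1·643.9876/(24)·0.5773^5·0.8165^3 = -0.936816
  k=3: (−1)^2·643.9876/(24)·0.5773^3·0.8165^5 = +1.873898
  k=4: (−1)^3·643.9876/(144)·0.5773^1·0.8165^7 = -0.624721
d^4_{-1,0}(1.9107) = +0.078057 -0.936816 +1.873898 -0.624721 = +0.390418
|D^4_{-1,0}|² = |d^4_{-1,0}(β)|² = (+0.390418)² = 0.152426 (the z-rotation phases have unit modulus)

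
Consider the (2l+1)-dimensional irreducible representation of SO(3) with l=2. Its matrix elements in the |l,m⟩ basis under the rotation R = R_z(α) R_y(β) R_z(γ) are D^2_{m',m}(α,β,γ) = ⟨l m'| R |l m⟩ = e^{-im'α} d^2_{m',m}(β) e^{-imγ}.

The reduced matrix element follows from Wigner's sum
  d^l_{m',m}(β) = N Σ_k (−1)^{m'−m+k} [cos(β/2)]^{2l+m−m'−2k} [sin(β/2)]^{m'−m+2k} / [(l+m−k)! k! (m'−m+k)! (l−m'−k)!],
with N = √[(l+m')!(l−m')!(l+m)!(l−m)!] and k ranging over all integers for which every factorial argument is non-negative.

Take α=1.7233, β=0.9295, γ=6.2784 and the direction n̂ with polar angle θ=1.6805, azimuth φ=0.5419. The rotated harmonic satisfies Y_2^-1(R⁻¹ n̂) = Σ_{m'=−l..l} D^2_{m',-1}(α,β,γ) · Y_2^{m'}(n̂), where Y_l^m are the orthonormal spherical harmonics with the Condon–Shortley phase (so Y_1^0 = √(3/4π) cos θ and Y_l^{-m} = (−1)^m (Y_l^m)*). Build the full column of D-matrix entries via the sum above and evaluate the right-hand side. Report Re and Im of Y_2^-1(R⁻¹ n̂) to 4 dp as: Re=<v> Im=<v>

Re=0.0582 Im=0.1680

Need the full column D^2_{m',-1} for m'=−2..2 at α=1.7233, β=0.9295, γ=6.2784.
cos(β/2)=0.893934, sin(β/2)=0.448199
d^2_{-2,-1}: single k=1 term ⇒ +0.640349;  D = -0.611707-0.189372i
d^2_{-1,-1}: k∈[0..1] ⇒ +0.638589 -0.481586 = +0.157002;  D = -0.023108+0.155292i
d^2_{0,-1}: k∈[0..1] ⇒ -0.784265 +0.197149 = -0.587116;  D = -0.587109+0.002810i
d^2_{1,-1}: k∈[0..1] ⇒ +0.481586 -0.040354 = +0.441233;  D = -0.069115-0.435786i
d^2_{2,-1}: single k=0 term ⇒ -0.160971;  D = +0.153309-0.049074i
Y_2^{m'}(θ=1.6805,φ=0.5419) and Σ D·Y over m':
  (-0.6117-0.1894i)·(+0.1786-0.3373i)  (-0.0231+0.1553i)·(-0.0720+0.0434i)  (-0.5871+0.0028i)·(-0.3041+0.0000i)  (-0.0691-0.4358i)·(+0.0720+0.0434i)  (+0.1533-0.0491i)·(+0.1786+0.3373i)
Y_2^-1(R⁻¹ n̂) = +0.058171+0.168007i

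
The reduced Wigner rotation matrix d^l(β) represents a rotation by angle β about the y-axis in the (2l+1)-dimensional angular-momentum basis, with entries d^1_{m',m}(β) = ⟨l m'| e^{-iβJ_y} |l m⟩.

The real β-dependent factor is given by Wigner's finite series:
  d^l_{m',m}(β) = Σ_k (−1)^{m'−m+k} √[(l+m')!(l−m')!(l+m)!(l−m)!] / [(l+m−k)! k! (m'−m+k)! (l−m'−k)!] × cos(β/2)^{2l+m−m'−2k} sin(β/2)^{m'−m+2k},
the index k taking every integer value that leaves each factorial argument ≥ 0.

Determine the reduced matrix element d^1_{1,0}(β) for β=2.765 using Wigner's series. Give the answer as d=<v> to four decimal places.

d^1_{1,0}(β=2.765) via Wigner's sum:
With c≡cos(β/2)=0.187186 and s≡sin(β/2)=0.982325, N=[2·1·1·1]^{1/2}=1.414214
k: max(0,(0)−(1))=0 … min(1+(0),1−(1))=0
  k=0: (−1)^1·1.4142/(1)·0.1872^1·0.9823^1 = -0.260041
d^1_{1,0}(2.765) = -0.260041

d=-0.2600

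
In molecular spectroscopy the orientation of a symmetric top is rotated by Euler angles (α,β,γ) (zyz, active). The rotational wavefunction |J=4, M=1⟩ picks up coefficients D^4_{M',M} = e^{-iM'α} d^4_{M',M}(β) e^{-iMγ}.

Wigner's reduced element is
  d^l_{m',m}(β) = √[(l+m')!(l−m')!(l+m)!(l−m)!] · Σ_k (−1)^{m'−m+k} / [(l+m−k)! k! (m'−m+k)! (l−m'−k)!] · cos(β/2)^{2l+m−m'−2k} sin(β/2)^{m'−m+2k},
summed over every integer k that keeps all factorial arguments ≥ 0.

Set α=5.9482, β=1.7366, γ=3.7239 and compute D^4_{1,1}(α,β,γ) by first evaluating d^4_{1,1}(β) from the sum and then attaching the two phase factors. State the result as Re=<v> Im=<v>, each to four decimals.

Split into d^4_{1,1}(β=1.7366) × two z-phases.
With c≡cos(β/2)=0.646125 and s≡sin(β/2)=0.763232, N=[120·6·120·6]^{1/2}=720.000000
Admissible k: 0..3 (factorial args all ≥0)
  k=0: (−1)^0·720.0000/(720)·0.6461^8·0.7632^0 = +0.030376
  k=1: (−1)^1·720.0000/(48)·0.6461^6·0.7632^2 = -0.635775
  k=2: (−1)^2·720.0000/(24)·0.6461^4·0.7632^4 = +1.774242
  k=3: (−1)^3·720.0000/(72)·0.6461^2·0.7632^6 = -0.825223
d^4_{1,1}(1.7366) = +0.030376 -0.635775 +1.774242 -0.825223 = +0.343621
Phases: e^{-i·(1)·5.9482}=+0.944415+0.328755i, e^{-i·(1)·3.7239}=-0.835196+0.549952i ⇒ D=-0.333165+0.084121i

Re=-0.3332 Im=0.0841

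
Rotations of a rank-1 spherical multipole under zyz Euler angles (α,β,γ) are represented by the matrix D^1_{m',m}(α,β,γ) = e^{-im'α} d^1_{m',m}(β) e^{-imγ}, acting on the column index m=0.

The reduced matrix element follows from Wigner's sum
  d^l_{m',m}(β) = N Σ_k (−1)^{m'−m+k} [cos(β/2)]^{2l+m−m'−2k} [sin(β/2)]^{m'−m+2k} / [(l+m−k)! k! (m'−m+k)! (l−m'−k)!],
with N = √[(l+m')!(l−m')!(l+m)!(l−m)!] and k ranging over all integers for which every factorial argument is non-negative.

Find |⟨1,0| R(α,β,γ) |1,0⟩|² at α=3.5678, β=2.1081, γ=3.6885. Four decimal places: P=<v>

First d^1_{0,0}(β=2.1081), then the phase factors e^{-i(0)α} and e^{-i(0)γ}:
c=cos(2.1081/2)=0.494054, s=sin(2.1081/2)=0.869431; N=√[1·1·1·1]=1.000000
k∈{0,1} keeps every argument non-negative
  k=0: (−1)^0·1.0000/(1)·0.4941^2·0.8694^0 = +0.244089
  k=1: (−1)^1·1.0000/(1)·0.4941^0·0.8694^2 = -0.755911
d^1_{0,0}(2.1081) = +0.244089 -0.755911 = -0.511821
|D^1_{0,0}|² = |d^1_{0,0}(β)|² = (-0.511821)² = 0.261961 (the z-rotation phases have unit modulus)

P=0.2620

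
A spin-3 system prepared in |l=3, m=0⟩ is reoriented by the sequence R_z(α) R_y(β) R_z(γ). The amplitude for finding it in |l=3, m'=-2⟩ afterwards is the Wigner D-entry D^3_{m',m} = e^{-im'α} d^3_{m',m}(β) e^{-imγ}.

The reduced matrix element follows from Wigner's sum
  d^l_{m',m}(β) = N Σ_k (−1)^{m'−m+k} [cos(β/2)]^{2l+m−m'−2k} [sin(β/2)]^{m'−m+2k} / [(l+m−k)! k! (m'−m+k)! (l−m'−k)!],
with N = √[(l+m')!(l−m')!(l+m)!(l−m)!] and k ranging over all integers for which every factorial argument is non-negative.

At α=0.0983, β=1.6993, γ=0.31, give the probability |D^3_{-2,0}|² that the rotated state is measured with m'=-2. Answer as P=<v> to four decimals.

P=0.0298

Split into d^3_{-2,0}(β=1.6993) × two z-phases.
Half-angle: c=0.660246, s=0.751049. N=√(1·120·6·6)=65.726707
k∈{2,3} keeps every argument non-negative
  k=2: (−1)^0·65.7267/(12)·0.6602^4·0.7510^2 = +0.587112
  k=3: (−1)^1·65.7267/(12)·0.6602^2·0.7510^4 = -0.759707
d^3_{-2,0}(1.6993) = +0.587112 -0.759707 = -0.172595
|D^3_{-2,0}|² = |d^3_{-2,0}(β)|² = (-0.172595)² = 0.029789 (the z-rotation phases have unit modulus)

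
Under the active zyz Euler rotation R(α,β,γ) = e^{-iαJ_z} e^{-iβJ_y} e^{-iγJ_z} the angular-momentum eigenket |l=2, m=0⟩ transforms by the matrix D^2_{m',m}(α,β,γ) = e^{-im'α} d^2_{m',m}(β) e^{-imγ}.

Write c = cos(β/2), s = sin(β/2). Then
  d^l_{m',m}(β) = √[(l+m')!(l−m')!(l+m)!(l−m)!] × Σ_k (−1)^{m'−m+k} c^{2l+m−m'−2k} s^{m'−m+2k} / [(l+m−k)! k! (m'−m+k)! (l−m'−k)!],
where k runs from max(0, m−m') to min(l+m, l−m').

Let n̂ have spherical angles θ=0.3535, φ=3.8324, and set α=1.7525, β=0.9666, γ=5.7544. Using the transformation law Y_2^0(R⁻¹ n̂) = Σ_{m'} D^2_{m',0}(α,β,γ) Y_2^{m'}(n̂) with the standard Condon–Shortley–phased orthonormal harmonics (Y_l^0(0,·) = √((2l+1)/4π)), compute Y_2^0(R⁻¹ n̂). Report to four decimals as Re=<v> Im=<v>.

Re=-0.1684 Im=0.0000

Need the full column D^2_{m',0} for m'=−2..2 at α=1.7525, β=0.9666, γ=5.7544.
cos(β/2)=0.885466, sin(β/2)=0.464704
d^2_{-2,0}: single k=2 term ⇒ +0.414736;  D = -0.387650-0.147423i
d^2_{-1,0}: k∈[1..2] ⇒ +0.790256 -0.217659 = +0.572597;  D = -0.103471+0.563171i
d^2_{0,0}: k∈[0..2] ⇒ +0.614735 -0.677261 +0.046634 = -0.015892;  D = -0.015892+0.000000i
d^2_{1,0}: k∈[0..1] ⇒ -0.790256 +0.217659 = -0.572597;  D = +0.103471+0.563171i
d^2_{2,0}: single k=0 term ⇒ +0.414736;  D = -0.387650+0.147423i
Y_2^{m'}(θ=0.3535,φ=3.8324) and Σ D·Y over m':
  (-0.3877-0.1474i)·(+0.0087-0.0455i)  (-0.1035+0.5632i)·(-0.1934+0.1599i)  (-0.0159+0.0000i)·(+0.5174+0.0000i)  (+0.1035+0.5632i)·(+0.1934+0.1599i)  (-0.3877+0.1474i)·(+0.0087+0.0455i)
Y_2^0(R⁻¹ n̂) = -0.168424+0.000000i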